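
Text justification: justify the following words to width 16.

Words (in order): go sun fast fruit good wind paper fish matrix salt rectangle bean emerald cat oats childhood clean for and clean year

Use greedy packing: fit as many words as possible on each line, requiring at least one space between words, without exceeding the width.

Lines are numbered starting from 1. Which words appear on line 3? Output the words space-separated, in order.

Line 1: ['go', 'sun', 'fast'] (min_width=11, slack=5)
Line 2: ['fruit', 'good', 'wind'] (min_width=15, slack=1)
Line 3: ['paper', 'fish'] (min_width=10, slack=6)
Line 4: ['matrix', 'salt'] (min_width=11, slack=5)
Line 5: ['rectangle', 'bean'] (min_width=14, slack=2)
Line 6: ['emerald', 'cat', 'oats'] (min_width=16, slack=0)
Line 7: ['childhood', 'clean'] (min_width=15, slack=1)
Line 8: ['for', 'and', 'clean'] (min_width=13, slack=3)
Line 9: ['year'] (min_width=4, slack=12)

Answer: paper fish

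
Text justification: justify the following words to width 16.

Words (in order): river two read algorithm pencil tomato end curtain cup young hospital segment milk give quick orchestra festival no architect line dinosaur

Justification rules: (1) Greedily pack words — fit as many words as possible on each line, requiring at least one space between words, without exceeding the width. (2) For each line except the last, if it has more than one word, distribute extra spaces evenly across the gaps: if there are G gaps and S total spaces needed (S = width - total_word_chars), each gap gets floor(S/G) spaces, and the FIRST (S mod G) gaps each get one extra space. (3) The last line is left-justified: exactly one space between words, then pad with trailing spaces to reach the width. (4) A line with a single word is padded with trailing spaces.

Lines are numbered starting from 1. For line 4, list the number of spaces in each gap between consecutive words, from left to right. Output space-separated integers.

Answer: 6

Derivation:
Line 1: ['river', 'two', 'read'] (min_width=14, slack=2)
Line 2: ['algorithm', 'pencil'] (min_width=16, slack=0)
Line 3: ['tomato', 'end'] (min_width=10, slack=6)
Line 4: ['curtain', 'cup'] (min_width=11, slack=5)
Line 5: ['young', 'hospital'] (min_width=14, slack=2)
Line 6: ['segment', 'milk'] (min_width=12, slack=4)
Line 7: ['give', 'quick'] (min_width=10, slack=6)
Line 8: ['orchestra'] (min_width=9, slack=7)
Line 9: ['festival', 'no'] (min_width=11, slack=5)
Line 10: ['architect', 'line'] (min_width=14, slack=2)
Line 11: ['dinosaur'] (min_width=8, slack=8)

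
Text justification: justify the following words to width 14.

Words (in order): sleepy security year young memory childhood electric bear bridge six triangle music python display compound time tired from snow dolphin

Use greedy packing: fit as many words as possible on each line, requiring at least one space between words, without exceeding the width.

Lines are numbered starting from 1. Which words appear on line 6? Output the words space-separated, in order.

Answer: bridge six

Derivation:
Line 1: ['sleepy'] (min_width=6, slack=8)
Line 2: ['security', 'year'] (min_width=13, slack=1)
Line 3: ['young', 'memory'] (min_width=12, slack=2)
Line 4: ['childhood'] (min_width=9, slack=5)
Line 5: ['electric', 'bear'] (min_width=13, slack=1)
Line 6: ['bridge', 'six'] (min_width=10, slack=4)
Line 7: ['triangle', 'music'] (min_width=14, slack=0)
Line 8: ['python', 'display'] (min_width=14, slack=0)
Line 9: ['compound', 'time'] (min_width=13, slack=1)
Line 10: ['tired', 'from'] (min_width=10, slack=4)
Line 11: ['snow', 'dolphin'] (min_width=12, slack=2)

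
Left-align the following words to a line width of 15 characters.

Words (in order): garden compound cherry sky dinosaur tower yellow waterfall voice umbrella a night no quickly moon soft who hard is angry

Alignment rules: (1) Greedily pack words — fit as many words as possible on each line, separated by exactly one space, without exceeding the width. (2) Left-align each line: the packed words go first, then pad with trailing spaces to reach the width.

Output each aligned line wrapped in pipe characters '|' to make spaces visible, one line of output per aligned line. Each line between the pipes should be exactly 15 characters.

Answer: |garden compound|
|cherry sky     |
|dinosaur tower |
|yellow         |
|waterfall voice|
|umbrella a     |
|night no       |
|quickly moon   |
|soft who hard  |
|is angry       |

Derivation:
Line 1: ['garden', 'compound'] (min_width=15, slack=0)
Line 2: ['cherry', 'sky'] (min_width=10, slack=5)
Line 3: ['dinosaur', 'tower'] (min_width=14, slack=1)
Line 4: ['yellow'] (min_width=6, slack=9)
Line 5: ['waterfall', 'voice'] (min_width=15, slack=0)
Line 6: ['umbrella', 'a'] (min_width=10, slack=5)
Line 7: ['night', 'no'] (min_width=8, slack=7)
Line 8: ['quickly', 'moon'] (min_width=12, slack=3)
Line 9: ['soft', 'who', 'hard'] (min_width=13, slack=2)
Line 10: ['is', 'angry'] (min_width=8, slack=7)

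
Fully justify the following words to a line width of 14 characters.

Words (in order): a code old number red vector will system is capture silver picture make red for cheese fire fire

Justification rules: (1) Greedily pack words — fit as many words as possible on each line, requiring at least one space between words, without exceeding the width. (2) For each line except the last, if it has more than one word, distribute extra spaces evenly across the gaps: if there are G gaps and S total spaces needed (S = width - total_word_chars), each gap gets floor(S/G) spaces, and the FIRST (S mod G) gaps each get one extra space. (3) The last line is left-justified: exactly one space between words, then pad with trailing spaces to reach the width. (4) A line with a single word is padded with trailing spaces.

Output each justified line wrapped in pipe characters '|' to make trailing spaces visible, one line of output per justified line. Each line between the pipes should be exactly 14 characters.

Answer: |a   code   old|
|number     red|
|vector    will|
|system      is|
|capture silver|
|picture   make|
|red for cheese|
|fire fire     |

Derivation:
Line 1: ['a', 'code', 'old'] (min_width=10, slack=4)
Line 2: ['number', 'red'] (min_width=10, slack=4)
Line 3: ['vector', 'will'] (min_width=11, slack=3)
Line 4: ['system', 'is'] (min_width=9, slack=5)
Line 5: ['capture', 'silver'] (min_width=14, slack=0)
Line 6: ['picture', 'make'] (min_width=12, slack=2)
Line 7: ['red', 'for', 'cheese'] (min_width=14, slack=0)
Line 8: ['fire', 'fire'] (min_width=9, slack=5)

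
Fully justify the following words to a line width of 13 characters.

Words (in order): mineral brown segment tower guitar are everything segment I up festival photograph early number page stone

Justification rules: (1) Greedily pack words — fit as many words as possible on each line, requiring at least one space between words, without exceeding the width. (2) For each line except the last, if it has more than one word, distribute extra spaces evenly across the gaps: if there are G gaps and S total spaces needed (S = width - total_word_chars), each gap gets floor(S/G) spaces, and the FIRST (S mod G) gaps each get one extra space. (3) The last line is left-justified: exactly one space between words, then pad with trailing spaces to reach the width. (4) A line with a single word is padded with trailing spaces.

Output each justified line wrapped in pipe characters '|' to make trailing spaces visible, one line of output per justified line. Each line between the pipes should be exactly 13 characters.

Line 1: ['mineral', 'brown'] (min_width=13, slack=0)
Line 2: ['segment', 'tower'] (min_width=13, slack=0)
Line 3: ['guitar', 'are'] (min_width=10, slack=3)
Line 4: ['everything'] (min_width=10, slack=3)
Line 5: ['segment', 'I', 'up'] (min_width=12, slack=1)
Line 6: ['festival'] (min_width=8, slack=5)
Line 7: ['photograph'] (min_width=10, slack=3)
Line 8: ['early', 'number'] (min_width=12, slack=1)
Line 9: ['page', 'stone'] (min_width=10, slack=3)

Answer: |mineral brown|
|segment tower|
|guitar    are|
|everything   |
|segment  I up|
|festival     |
|photograph   |
|early  number|
|page stone   |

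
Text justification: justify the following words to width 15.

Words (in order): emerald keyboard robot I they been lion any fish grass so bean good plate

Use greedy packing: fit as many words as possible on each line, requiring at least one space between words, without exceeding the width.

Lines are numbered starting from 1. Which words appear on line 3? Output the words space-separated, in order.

Line 1: ['emerald'] (min_width=7, slack=8)
Line 2: ['keyboard', 'robot'] (min_width=14, slack=1)
Line 3: ['I', 'they', 'been'] (min_width=11, slack=4)
Line 4: ['lion', 'any', 'fish'] (min_width=13, slack=2)
Line 5: ['grass', 'so', 'bean'] (min_width=13, slack=2)
Line 6: ['good', 'plate'] (min_width=10, slack=5)

Answer: I they been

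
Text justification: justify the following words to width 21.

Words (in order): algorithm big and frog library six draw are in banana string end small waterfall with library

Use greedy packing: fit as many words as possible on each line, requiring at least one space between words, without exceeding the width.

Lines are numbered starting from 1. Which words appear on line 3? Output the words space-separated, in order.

Line 1: ['algorithm', 'big', 'and'] (min_width=17, slack=4)
Line 2: ['frog', 'library', 'six', 'draw'] (min_width=21, slack=0)
Line 3: ['are', 'in', 'banana', 'string'] (min_width=20, slack=1)
Line 4: ['end', 'small', 'waterfall'] (min_width=19, slack=2)
Line 5: ['with', 'library'] (min_width=12, slack=9)

Answer: are in banana string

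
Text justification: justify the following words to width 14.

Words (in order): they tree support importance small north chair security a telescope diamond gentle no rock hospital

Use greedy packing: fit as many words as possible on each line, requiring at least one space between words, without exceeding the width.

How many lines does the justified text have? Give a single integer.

Line 1: ['they', 'tree'] (min_width=9, slack=5)
Line 2: ['support'] (min_width=7, slack=7)
Line 3: ['importance'] (min_width=10, slack=4)
Line 4: ['small', 'north'] (min_width=11, slack=3)
Line 5: ['chair', 'security'] (min_width=14, slack=0)
Line 6: ['a', 'telescope'] (min_width=11, slack=3)
Line 7: ['diamond', 'gentle'] (min_width=14, slack=0)
Line 8: ['no', 'rock'] (min_width=7, slack=7)
Line 9: ['hospital'] (min_width=8, slack=6)
Total lines: 9

Answer: 9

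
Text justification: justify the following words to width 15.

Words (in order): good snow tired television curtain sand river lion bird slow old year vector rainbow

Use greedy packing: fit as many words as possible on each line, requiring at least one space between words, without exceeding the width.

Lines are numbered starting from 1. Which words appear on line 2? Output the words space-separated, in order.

Line 1: ['good', 'snow', 'tired'] (min_width=15, slack=0)
Line 2: ['television'] (min_width=10, slack=5)
Line 3: ['curtain', 'sand'] (min_width=12, slack=3)
Line 4: ['river', 'lion', 'bird'] (min_width=15, slack=0)
Line 5: ['slow', 'old', 'year'] (min_width=13, slack=2)
Line 6: ['vector', 'rainbow'] (min_width=14, slack=1)

Answer: television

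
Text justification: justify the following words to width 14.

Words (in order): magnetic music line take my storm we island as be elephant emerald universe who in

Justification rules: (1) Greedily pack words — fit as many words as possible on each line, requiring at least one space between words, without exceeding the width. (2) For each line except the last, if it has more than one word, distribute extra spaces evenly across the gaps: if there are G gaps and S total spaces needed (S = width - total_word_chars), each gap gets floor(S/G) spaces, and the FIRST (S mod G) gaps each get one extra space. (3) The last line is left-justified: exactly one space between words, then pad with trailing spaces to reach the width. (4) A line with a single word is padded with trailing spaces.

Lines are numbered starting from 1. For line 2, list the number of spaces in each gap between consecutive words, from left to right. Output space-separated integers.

Answer: 2 2

Derivation:
Line 1: ['magnetic', 'music'] (min_width=14, slack=0)
Line 2: ['line', 'take', 'my'] (min_width=12, slack=2)
Line 3: ['storm', 'we'] (min_width=8, slack=6)
Line 4: ['island', 'as', 'be'] (min_width=12, slack=2)
Line 5: ['elephant'] (min_width=8, slack=6)
Line 6: ['emerald'] (min_width=7, slack=7)
Line 7: ['universe', 'who'] (min_width=12, slack=2)
Line 8: ['in'] (min_width=2, slack=12)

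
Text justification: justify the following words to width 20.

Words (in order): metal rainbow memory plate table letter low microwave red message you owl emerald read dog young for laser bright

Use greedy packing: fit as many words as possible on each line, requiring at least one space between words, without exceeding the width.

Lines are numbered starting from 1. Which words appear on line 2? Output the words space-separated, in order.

Line 1: ['metal', 'rainbow', 'memory'] (min_width=20, slack=0)
Line 2: ['plate', 'table', 'letter'] (min_width=18, slack=2)
Line 3: ['low', 'microwave', 'red'] (min_width=17, slack=3)
Line 4: ['message', 'you', 'owl'] (min_width=15, slack=5)
Line 5: ['emerald', 'read', 'dog'] (min_width=16, slack=4)
Line 6: ['young', 'for', 'laser'] (min_width=15, slack=5)
Line 7: ['bright'] (min_width=6, slack=14)

Answer: plate table letter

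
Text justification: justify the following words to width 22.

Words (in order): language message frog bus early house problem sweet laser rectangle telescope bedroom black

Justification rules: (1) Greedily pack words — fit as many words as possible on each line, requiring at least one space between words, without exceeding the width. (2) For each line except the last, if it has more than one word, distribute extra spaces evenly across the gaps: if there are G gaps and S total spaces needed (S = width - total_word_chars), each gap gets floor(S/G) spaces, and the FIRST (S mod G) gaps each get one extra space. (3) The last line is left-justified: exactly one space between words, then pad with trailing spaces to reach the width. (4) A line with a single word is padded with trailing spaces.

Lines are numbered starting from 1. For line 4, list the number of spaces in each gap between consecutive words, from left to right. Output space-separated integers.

Line 1: ['language', 'message', 'frog'] (min_width=21, slack=1)
Line 2: ['bus', 'early', 'house'] (min_width=15, slack=7)
Line 3: ['problem', 'sweet', 'laser'] (min_width=19, slack=3)
Line 4: ['rectangle', 'telescope'] (min_width=19, slack=3)
Line 5: ['bedroom', 'black'] (min_width=13, slack=9)

Answer: 4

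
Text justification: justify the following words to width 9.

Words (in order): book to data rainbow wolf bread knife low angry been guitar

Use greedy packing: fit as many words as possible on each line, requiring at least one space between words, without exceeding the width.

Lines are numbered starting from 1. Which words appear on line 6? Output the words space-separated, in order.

Answer: knife low

Derivation:
Line 1: ['book', 'to'] (min_width=7, slack=2)
Line 2: ['data'] (min_width=4, slack=5)
Line 3: ['rainbow'] (min_width=7, slack=2)
Line 4: ['wolf'] (min_width=4, slack=5)
Line 5: ['bread'] (min_width=5, slack=4)
Line 6: ['knife', 'low'] (min_width=9, slack=0)
Line 7: ['angry'] (min_width=5, slack=4)
Line 8: ['been'] (min_width=4, slack=5)
Line 9: ['guitar'] (min_width=6, slack=3)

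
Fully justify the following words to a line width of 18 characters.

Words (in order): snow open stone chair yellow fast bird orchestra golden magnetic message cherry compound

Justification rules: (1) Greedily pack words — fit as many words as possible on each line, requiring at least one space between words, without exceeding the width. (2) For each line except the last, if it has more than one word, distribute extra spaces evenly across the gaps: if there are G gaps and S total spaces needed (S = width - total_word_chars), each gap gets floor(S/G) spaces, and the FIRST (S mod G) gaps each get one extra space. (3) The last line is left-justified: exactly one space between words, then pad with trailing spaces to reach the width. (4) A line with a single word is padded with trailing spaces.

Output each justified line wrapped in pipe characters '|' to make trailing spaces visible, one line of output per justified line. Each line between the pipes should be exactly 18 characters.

Line 1: ['snow', 'open', 'stone'] (min_width=15, slack=3)
Line 2: ['chair', 'yellow', 'fast'] (min_width=17, slack=1)
Line 3: ['bird', 'orchestra'] (min_width=14, slack=4)
Line 4: ['golden', 'magnetic'] (min_width=15, slack=3)
Line 5: ['message', 'cherry'] (min_width=14, slack=4)
Line 6: ['compound'] (min_width=8, slack=10)

Answer: |snow   open  stone|
|chair  yellow fast|
|bird     orchestra|
|golden    magnetic|
|message     cherry|
|compound          |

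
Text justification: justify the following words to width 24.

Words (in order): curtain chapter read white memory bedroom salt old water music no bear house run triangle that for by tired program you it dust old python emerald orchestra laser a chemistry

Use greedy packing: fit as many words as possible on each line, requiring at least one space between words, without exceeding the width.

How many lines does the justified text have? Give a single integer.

Line 1: ['curtain', 'chapter', 'read'] (min_width=20, slack=4)
Line 2: ['white', 'memory', 'bedroom'] (min_width=20, slack=4)
Line 3: ['salt', 'old', 'water', 'music', 'no'] (min_width=23, slack=1)
Line 4: ['bear', 'house', 'run', 'triangle'] (min_width=23, slack=1)
Line 5: ['that', 'for', 'by', 'tired'] (min_width=17, slack=7)
Line 6: ['program', 'you', 'it', 'dust', 'old'] (min_width=23, slack=1)
Line 7: ['python', 'emerald', 'orchestra'] (min_width=24, slack=0)
Line 8: ['laser', 'a', 'chemistry'] (min_width=17, slack=7)
Total lines: 8

Answer: 8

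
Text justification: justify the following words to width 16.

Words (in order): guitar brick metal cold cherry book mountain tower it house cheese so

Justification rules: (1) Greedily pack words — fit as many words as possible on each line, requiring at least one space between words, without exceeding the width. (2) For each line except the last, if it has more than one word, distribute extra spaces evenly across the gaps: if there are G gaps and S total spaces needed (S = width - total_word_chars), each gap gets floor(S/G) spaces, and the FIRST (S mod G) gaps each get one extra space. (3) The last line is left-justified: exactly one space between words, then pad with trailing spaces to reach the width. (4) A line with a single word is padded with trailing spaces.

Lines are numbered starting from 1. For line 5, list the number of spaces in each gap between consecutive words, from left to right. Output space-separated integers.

Answer: 2 1

Derivation:
Line 1: ['guitar', 'brick'] (min_width=12, slack=4)
Line 2: ['metal', 'cold'] (min_width=10, slack=6)
Line 3: ['cherry', 'book'] (min_width=11, slack=5)
Line 4: ['mountain', 'tower'] (min_width=14, slack=2)
Line 5: ['it', 'house', 'cheese'] (min_width=15, slack=1)
Line 6: ['so'] (min_width=2, slack=14)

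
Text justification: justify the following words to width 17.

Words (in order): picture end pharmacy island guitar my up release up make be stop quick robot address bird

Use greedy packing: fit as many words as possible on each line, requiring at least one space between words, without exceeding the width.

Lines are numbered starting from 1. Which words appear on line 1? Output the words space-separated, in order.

Line 1: ['picture', 'end'] (min_width=11, slack=6)
Line 2: ['pharmacy', 'island'] (min_width=15, slack=2)
Line 3: ['guitar', 'my', 'up'] (min_width=12, slack=5)
Line 4: ['release', 'up', 'make'] (min_width=15, slack=2)
Line 5: ['be', 'stop', 'quick'] (min_width=13, slack=4)
Line 6: ['robot', 'address'] (min_width=13, slack=4)
Line 7: ['bird'] (min_width=4, slack=13)

Answer: picture end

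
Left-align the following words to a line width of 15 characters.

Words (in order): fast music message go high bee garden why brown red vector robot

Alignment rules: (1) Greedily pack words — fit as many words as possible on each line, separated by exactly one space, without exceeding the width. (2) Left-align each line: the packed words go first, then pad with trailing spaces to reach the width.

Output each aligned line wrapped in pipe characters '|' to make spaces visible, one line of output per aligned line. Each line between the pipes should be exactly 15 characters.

Answer: |fast music     |
|message go high|
|bee garden why |
|brown red      |
|vector robot   |

Derivation:
Line 1: ['fast', 'music'] (min_width=10, slack=5)
Line 2: ['message', 'go', 'high'] (min_width=15, slack=0)
Line 3: ['bee', 'garden', 'why'] (min_width=14, slack=1)
Line 4: ['brown', 'red'] (min_width=9, slack=6)
Line 5: ['vector', 'robot'] (min_width=12, slack=3)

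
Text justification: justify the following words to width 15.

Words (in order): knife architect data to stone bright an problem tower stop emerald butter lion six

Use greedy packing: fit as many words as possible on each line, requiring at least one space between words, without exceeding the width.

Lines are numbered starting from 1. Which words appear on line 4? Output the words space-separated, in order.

Answer: problem tower

Derivation:
Line 1: ['knife', 'architect'] (min_width=15, slack=0)
Line 2: ['data', 'to', 'stone'] (min_width=13, slack=2)
Line 3: ['bright', 'an'] (min_width=9, slack=6)
Line 4: ['problem', 'tower'] (min_width=13, slack=2)
Line 5: ['stop', 'emerald'] (min_width=12, slack=3)
Line 6: ['butter', 'lion', 'six'] (min_width=15, slack=0)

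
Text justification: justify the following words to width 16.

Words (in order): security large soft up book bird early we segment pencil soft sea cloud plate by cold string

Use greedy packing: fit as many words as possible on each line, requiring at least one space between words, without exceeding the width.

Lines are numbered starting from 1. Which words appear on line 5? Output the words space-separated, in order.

Answer: soft sea cloud

Derivation:
Line 1: ['security', 'large'] (min_width=14, slack=2)
Line 2: ['soft', 'up', 'book'] (min_width=12, slack=4)
Line 3: ['bird', 'early', 'we'] (min_width=13, slack=3)
Line 4: ['segment', 'pencil'] (min_width=14, slack=2)
Line 5: ['soft', 'sea', 'cloud'] (min_width=14, slack=2)
Line 6: ['plate', 'by', 'cold'] (min_width=13, slack=3)
Line 7: ['string'] (min_width=6, slack=10)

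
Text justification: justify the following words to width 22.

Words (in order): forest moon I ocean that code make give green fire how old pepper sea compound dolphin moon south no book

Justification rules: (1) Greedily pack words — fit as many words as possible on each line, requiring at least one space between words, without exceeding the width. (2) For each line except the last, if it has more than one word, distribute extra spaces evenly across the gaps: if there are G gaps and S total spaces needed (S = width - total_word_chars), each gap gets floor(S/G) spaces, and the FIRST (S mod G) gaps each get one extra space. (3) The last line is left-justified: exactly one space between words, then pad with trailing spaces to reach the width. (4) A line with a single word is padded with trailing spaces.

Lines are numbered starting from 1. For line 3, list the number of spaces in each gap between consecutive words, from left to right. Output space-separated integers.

Answer: 3 2 2

Derivation:
Line 1: ['forest', 'moon', 'I', 'ocean'] (min_width=19, slack=3)
Line 2: ['that', 'code', 'make', 'give'] (min_width=19, slack=3)
Line 3: ['green', 'fire', 'how', 'old'] (min_width=18, slack=4)
Line 4: ['pepper', 'sea', 'compound'] (min_width=19, slack=3)
Line 5: ['dolphin', 'moon', 'south', 'no'] (min_width=21, slack=1)
Line 6: ['book'] (min_width=4, slack=18)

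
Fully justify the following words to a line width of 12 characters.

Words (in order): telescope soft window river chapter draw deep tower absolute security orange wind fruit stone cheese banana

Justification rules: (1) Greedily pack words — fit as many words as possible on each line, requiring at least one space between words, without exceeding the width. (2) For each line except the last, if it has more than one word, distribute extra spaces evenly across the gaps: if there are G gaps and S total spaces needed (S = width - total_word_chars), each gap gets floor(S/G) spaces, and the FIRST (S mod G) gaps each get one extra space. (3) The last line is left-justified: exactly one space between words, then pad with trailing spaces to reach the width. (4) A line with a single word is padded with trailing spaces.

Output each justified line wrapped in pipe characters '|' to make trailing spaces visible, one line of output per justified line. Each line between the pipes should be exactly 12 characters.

Answer: |telescope   |
|soft  window|
|river       |
|chapter draw|
|deep   tower|
|absolute    |
|security    |
|orange  wind|
|fruit  stone|
|cheese      |
|banana      |

Derivation:
Line 1: ['telescope'] (min_width=9, slack=3)
Line 2: ['soft', 'window'] (min_width=11, slack=1)
Line 3: ['river'] (min_width=5, slack=7)
Line 4: ['chapter', 'draw'] (min_width=12, slack=0)
Line 5: ['deep', 'tower'] (min_width=10, slack=2)
Line 6: ['absolute'] (min_width=8, slack=4)
Line 7: ['security'] (min_width=8, slack=4)
Line 8: ['orange', 'wind'] (min_width=11, slack=1)
Line 9: ['fruit', 'stone'] (min_width=11, slack=1)
Line 10: ['cheese'] (min_width=6, slack=6)
Line 11: ['banana'] (min_width=6, slack=6)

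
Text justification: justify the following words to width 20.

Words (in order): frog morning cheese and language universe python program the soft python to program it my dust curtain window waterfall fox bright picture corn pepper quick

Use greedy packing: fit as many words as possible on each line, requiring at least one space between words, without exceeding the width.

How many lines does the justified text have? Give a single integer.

Answer: 9

Derivation:
Line 1: ['frog', 'morning', 'cheese'] (min_width=19, slack=1)
Line 2: ['and', 'language'] (min_width=12, slack=8)
Line 3: ['universe', 'python'] (min_width=15, slack=5)
Line 4: ['program', 'the', 'soft'] (min_width=16, slack=4)
Line 5: ['python', 'to', 'program', 'it'] (min_width=20, slack=0)
Line 6: ['my', 'dust', 'curtain'] (min_width=15, slack=5)
Line 7: ['window', 'waterfall', 'fox'] (min_width=20, slack=0)
Line 8: ['bright', 'picture', 'corn'] (min_width=19, slack=1)
Line 9: ['pepper', 'quick'] (min_width=12, slack=8)
Total lines: 9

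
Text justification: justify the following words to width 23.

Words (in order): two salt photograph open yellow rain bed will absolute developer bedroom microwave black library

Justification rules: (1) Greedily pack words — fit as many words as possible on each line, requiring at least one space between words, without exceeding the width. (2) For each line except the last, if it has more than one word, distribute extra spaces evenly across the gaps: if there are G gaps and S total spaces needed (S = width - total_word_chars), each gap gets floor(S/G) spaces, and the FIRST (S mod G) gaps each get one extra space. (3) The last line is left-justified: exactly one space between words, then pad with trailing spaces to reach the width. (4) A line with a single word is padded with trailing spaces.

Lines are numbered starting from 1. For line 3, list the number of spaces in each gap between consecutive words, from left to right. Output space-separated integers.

Answer: 1 1

Derivation:
Line 1: ['two', 'salt', 'photograph'] (min_width=19, slack=4)
Line 2: ['open', 'yellow', 'rain', 'bed'] (min_width=20, slack=3)
Line 3: ['will', 'absolute', 'developer'] (min_width=23, slack=0)
Line 4: ['bedroom', 'microwave', 'black'] (min_width=23, slack=0)
Line 5: ['library'] (min_width=7, slack=16)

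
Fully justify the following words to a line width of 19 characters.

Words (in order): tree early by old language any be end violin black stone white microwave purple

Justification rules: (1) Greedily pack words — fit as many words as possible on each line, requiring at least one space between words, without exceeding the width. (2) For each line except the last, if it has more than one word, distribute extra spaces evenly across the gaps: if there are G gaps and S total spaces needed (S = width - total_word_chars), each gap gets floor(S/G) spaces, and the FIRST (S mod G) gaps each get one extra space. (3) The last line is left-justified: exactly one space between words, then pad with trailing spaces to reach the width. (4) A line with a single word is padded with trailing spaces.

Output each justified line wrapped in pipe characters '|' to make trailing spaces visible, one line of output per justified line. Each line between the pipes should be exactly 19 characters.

Answer: |tree  early  by old|
|language any be end|
|violin  black stone|
|white     microwave|
|purple             |

Derivation:
Line 1: ['tree', 'early', 'by', 'old'] (min_width=17, slack=2)
Line 2: ['language', 'any', 'be', 'end'] (min_width=19, slack=0)
Line 3: ['violin', 'black', 'stone'] (min_width=18, slack=1)
Line 4: ['white', 'microwave'] (min_width=15, slack=4)
Line 5: ['purple'] (min_width=6, slack=13)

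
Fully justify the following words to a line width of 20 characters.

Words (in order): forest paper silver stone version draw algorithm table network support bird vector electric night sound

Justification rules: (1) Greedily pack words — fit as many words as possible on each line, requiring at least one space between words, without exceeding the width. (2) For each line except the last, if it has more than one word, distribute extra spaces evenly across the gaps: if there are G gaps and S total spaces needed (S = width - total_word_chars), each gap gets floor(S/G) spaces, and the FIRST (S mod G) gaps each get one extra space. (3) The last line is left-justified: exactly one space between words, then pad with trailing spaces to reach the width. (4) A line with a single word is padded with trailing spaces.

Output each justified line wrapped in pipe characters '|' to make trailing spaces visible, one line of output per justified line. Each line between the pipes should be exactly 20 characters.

Line 1: ['forest', 'paper', 'silver'] (min_width=19, slack=1)
Line 2: ['stone', 'version', 'draw'] (min_width=18, slack=2)
Line 3: ['algorithm', 'table'] (min_width=15, slack=5)
Line 4: ['network', 'support', 'bird'] (min_width=20, slack=0)
Line 5: ['vector', 'electric'] (min_width=15, slack=5)
Line 6: ['night', 'sound'] (min_width=11, slack=9)

Answer: |forest  paper silver|
|stone  version  draw|
|algorithm      table|
|network support bird|
|vector      electric|
|night sound         |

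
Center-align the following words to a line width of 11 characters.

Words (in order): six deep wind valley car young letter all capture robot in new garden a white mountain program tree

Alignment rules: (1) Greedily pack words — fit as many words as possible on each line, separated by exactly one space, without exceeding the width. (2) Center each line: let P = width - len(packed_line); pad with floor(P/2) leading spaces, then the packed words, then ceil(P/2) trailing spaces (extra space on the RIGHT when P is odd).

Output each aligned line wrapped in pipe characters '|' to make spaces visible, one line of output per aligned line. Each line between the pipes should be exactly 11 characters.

Line 1: ['six', 'deep'] (min_width=8, slack=3)
Line 2: ['wind', 'valley'] (min_width=11, slack=0)
Line 3: ['car', 'young'] (min_width=9, slack=2)
Line 4: ['letter', 'all'] (min_width=10, slack=1)
Line 5: ['capture'] (min_width=7, slack=4)
Line 6: ['robot', 'in'] (min_width=8, slack=3)
Line 7: ['new', 'garden'] (min_width=10, slack=1)
Line 8: ['a', 'white'] (min_width=7, slack=4)
Line 9: ['mountain'] (min_width=8, slack=3)
Line 10: ['program'] (min_width=7, slack=4)
Line 11: ['tree'] (min_width=4, slack=7)

Answer: | six deep  |
|wind valley|
| car young |
|letter all |
|  capture  |
| robot in  |
|new garden |
|  a white  |
| mountain  |
|  program  |
|   tree    |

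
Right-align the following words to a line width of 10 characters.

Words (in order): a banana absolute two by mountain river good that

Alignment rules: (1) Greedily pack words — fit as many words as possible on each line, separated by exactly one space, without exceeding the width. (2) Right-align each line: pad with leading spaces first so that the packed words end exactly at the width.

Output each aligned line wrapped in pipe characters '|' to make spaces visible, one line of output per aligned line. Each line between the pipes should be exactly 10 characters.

Line 1: ['a', 'banana'] (min_width=8, slack=2)
Line 2: ['absolute'] (min_width=8, slack=2)
Line 3: ['two', 'by'] (min_width=6, slack=4)
Line 4: ['mountain'] (min_width=8, slack=2)
Line 5: ['river', 'good'] (min_width=10, slack=0)
Line 6: ['that'] (min_width=4, slack=6)

Answer: |  a banana|
|  absolute|
|    two by|
|  mountain|
|river good|
|      that|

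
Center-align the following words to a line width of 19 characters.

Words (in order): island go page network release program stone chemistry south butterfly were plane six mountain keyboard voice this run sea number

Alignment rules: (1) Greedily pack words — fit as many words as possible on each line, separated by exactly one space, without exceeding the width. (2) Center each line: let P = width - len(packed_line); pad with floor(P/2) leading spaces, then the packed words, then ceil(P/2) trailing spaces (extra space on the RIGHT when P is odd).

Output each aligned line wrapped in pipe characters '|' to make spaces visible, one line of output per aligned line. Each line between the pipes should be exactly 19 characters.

Answer: |  island go page   |
|  network release  |
|   program stone   |
|  chemistry south  |
|  butterfly were   |
|plane six mountain |
|keyboard voice this|
|  run sea number   |

Derivation:
Line 1: ['island', 'go', 'page'] (min_width=14, slack=5)
Line 2: ['network', 'release'] (min_width=15, slack=4)
Line 3: ['program', 'stone'] (min_width=13, slack=6)
Line 4: ['chemistry', 'south'] (min_width=15, slack=4)
Line 5: ['butterfly', 'were'] (min_width=14, slack=5)
Line 6: ['plane', 'six', 'mountain'] (min_width=18, slack=1)
Line 7: ['keyboard', 'voice', 'this'] (min_width=19, slack=0)
Line 8: ['run', 'sea', 'number'] (min_width=14, slack=5)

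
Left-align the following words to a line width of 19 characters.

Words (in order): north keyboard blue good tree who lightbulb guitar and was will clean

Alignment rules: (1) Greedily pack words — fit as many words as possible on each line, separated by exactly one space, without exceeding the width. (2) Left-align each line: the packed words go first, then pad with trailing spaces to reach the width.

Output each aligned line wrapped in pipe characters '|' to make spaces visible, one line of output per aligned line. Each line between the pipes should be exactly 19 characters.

Answer: |north keyboard blue|
|good tree who      |
|lightbulb guitar   |
|and was will clean |

Derivation:
Line 1: ['north', 'keyboard', 'blue'] (min_width=19, slack=0)
Line 2: ['good', 'tree', 'who'] (min_width=13, slack=6)
Line 3: ['lightbulb', 'guitar'] (min_width=16, slack=3)
Line 4: ['and', 'was', 'will', 'clean'] (min_width=18, slack=1)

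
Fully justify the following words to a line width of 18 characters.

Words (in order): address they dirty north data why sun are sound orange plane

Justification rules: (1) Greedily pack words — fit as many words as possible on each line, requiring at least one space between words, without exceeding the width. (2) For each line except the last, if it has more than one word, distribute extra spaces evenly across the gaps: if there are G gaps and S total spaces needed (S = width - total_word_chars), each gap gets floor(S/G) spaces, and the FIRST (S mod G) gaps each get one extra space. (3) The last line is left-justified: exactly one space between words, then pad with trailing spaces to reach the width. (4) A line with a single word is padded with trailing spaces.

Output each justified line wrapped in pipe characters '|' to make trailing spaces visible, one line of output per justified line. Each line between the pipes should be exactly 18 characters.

Answer: |address they dirty|
|north data why sun|
|are  sound  orange|
|plane             |

Derivation:
Line 1: ['address', 'they', 'dirty'] (min_width=18, slack=0)
Line 2: ['north', 'data', 'why', 'sun'] (min_width=18, slack=0)
Line 3: ['are', 'sound', 'orange'] (min_width=16, slack=2)
Line 4: ['plane'] (min_width=5, slack=13)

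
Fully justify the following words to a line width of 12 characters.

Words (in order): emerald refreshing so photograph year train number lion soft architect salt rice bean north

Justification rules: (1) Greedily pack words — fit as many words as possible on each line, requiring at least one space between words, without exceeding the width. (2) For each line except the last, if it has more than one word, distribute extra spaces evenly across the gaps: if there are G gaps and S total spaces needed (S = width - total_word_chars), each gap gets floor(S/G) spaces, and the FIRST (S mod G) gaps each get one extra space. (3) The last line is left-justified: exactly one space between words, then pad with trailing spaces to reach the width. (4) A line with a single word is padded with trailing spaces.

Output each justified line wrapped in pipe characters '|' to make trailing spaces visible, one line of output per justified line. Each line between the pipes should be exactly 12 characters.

Answer: |emerald     |
|refreshing  |
|so          |
|photograph  |
|year   train|
|number  lion|
|soft        |
|architect   |
|salt    rice|
|bean north  |

Derivation:
Line 1: ['emerald'] (min_width=7, slack=5)
Line 2: ['refreshing'] (min_width=10, slack=2)
Line 3: ['so'] (min_width=2, slack=10)
Line 4: ['photograph'] (min_width=10, slack=2)
Line 5: ['year', 'train'] (min_width=10, slack=2)
Line 6: ['number', 'lion'] (min_width=11, slack=1)
Line 7: ['soft'] (min_width=4, slack=8)
Line 8: ['architect'] (min_width=9, slack=3)
Line 9: ['salt', 'rice'] (min_width=9, slack=3)
Line 10: ['bean', 'north'] (min_width=10, slack=2)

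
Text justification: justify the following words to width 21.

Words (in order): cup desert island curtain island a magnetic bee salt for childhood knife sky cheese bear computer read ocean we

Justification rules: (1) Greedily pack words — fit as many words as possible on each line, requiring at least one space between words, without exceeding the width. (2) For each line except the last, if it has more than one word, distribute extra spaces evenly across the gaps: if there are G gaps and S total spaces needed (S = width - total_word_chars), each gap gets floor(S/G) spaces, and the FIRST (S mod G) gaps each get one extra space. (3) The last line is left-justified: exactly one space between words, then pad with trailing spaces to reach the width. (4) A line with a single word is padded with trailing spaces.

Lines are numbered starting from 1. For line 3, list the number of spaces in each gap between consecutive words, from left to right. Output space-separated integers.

Answer: 1 1 1

Derivation:
Line 1: ['cup', 'desert', 'island'] (min_width=17, slack=4)
Line 2: ['curtain', 'island', 'a'] (min_width=16, slack=5)
Line 3: ['magnetic', 'bee', 'salt', 'for'] (min_width=21, slack=0)
Line 4: ['childhood', 'knife', 'sky'] (min_width=19, slack=2)
Line 5: ['cheese', 'bear', 'computer'] (min_width=20, slack=1)
Line 6: ['read', 'ocean', 'we'] (min_width=13, slack=8)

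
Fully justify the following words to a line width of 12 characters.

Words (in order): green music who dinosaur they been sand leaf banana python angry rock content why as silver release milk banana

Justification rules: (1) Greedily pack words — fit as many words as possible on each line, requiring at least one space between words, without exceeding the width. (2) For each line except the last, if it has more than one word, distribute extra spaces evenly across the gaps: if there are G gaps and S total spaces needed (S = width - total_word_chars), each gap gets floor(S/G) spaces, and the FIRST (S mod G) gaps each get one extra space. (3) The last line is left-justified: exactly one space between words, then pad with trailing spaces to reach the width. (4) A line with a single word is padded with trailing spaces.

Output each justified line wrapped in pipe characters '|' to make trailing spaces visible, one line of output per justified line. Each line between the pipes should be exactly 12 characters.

Line 1: ['green', 'music'] (min_width=11, slack=1)
Line 2: ['who', 'dinosaur'] (min_width=12, slack=0)
Line 3: ['they', 'been'] (min_width=9, slack=3)
Line 4: ['sand', 'leaf'] (min_width=9, slack=3)
Line 5: ['banana'] (min_width=6, slack=6)
Line 6: ['python', 'angry'] (min_width=12, slack=0)
Line 7: ['rock', 'content'] (min_width=12, slack=0)
Line 8: ['why', 'as'] (min_width=6, slack=6)
Line 9: ['silver'] (min_width=6, slack=6)
Line 10: ['release', 'milk'] (min_width=12, slack=0)
Line 11: ['banana'] (min_width=6, slack=6)

Answer: |green  music|
|who dinosaur|
|they    been|
|sand    leaf|
|banana      |
|python angry|
|rock content|
|why       as|
|silver      |
|release milk|
|banana      |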